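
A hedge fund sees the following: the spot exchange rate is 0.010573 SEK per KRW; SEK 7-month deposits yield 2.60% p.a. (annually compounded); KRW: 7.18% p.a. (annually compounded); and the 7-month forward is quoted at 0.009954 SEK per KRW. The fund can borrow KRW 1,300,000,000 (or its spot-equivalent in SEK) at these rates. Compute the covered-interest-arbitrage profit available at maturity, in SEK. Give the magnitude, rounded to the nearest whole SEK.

T = 7/12 years.
Keep in KRW, deliver into the forward: 1,300,000,000·1.041277192·0.009954 = SEK 13,474,335.12.
Swap to SEK now, deposit: 1,300,000,000·0.010573·1.015085507 = SEK 13,952,248.79.
The quoted forward undervalues KRW, so borrow KRW, convert to SEK at spot, deposit the SEK at 2.60%, and buy KRW forward at 0.009954 to cover the loan.
Arbitrage profit = |13,474,335.12 − 13,952,248.79| = SEK 477,914.

SEK 477,914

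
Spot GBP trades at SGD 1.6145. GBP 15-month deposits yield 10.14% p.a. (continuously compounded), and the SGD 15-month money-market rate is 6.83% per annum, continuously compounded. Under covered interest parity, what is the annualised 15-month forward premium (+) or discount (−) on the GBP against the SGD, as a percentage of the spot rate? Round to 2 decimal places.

-3.24%

T = 15/12 years.
F = S · g_SGD/g_GBP = 1.6145 × 1.0891254/1.1351332 = 1.5490631.
Annualised premium = (F − S)/S × (1/T) = (1.5490631 − 1.6145)/1.6145 ÷ (15/12) = -3.24%.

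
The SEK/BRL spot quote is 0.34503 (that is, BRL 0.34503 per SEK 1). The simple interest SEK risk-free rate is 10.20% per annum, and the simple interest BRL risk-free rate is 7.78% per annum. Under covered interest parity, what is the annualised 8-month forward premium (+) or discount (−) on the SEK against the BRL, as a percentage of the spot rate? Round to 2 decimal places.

-2.27%

T = 8/12 years.
No-arbitrage forward: 0.34503 × 1.0518667 / 1.068000 = 0.33981795 BRL/SEK.
Annualised premium = (F − S)/S × (1/T) = (0.33981795 − 0.34503)/0.34503 ÷ (8/12) = -2.27%.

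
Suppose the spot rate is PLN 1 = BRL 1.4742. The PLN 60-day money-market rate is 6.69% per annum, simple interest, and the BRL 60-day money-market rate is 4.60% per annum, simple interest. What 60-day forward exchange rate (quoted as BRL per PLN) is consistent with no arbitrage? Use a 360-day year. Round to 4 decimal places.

T = 60/360 years.
Growth of 1 BRL over T: 1 + 0.0460×60/360 = 1.0076667.
Growth of 1 PLN over T: 1 + 0.0669×60/360 = 1.011150.
Forward (BRL per PLN) = 1.4742 × 1.0076667 / 1.011150 = 1.469122.

1.4691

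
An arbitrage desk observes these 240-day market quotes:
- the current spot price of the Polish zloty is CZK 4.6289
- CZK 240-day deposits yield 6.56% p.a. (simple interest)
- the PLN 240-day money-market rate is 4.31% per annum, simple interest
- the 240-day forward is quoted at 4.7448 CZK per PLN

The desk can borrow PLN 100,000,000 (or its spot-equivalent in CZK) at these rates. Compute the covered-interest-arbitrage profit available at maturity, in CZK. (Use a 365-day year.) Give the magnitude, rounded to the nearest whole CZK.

T = 240/365 years.
Route A — deposit PLN, sell forward: 100,000,000 × 1.02833972603 × 4.7448 = CZK 487,926,633.21.
Route B — convert at spot, deposit CZK: 100,000,000 × 4.6289 × 1.04313424658 = CZK 482,856,411.40.
The quoted forward overvalues PLN, so borrow CZK, buy PLN at spot, deposit the PLN at 4.31%, and sell the proceeds forward at 4.7448.
The gap between the two covered legs is CZK 5,070,222.

CZK 5,070,222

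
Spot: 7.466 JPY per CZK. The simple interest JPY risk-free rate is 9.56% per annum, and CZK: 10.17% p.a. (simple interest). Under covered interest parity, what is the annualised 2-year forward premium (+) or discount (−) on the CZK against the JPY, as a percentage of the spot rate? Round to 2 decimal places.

-0.51%

T = 2 years.
F = S · g_JPY/g_CZK = 7.466 × 1.191200/1.203400 = 7.390310.
Annualised premium = (F − S)/S × (1/T) = (7.390310 − 7.466)/7.466 ÷ 2 = -0.51%.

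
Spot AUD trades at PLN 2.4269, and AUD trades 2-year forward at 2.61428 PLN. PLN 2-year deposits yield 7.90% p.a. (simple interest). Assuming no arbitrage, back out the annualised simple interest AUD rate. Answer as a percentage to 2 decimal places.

3.75%

T = 2 years.
By CIP, F/S equals the PLN-to-AUD growth ratio: 2.61428/2.4269 = 1.0772096.
The PLN side grows by 1 + 0.0790×2 = 1.158000.
So the AUD growth factor = 1.0749997.
(1.0749997 − 1)/T = 0.037500, i.e. 3.75%.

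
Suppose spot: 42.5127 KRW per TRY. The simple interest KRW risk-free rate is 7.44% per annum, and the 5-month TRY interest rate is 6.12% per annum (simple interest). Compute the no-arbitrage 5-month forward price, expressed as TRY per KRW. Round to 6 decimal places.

0.023397

T = 5/12 years.
KRW growth factor: 1 + 0.0744×5/12 = 1.031000.
TRY growth factor: 1 + 0.0612×5/12 = 1.025500.
So F = 42.5127 × 1.031000 / 1.025500 = 42.74071 (KRW/TRY).
Invert for TRY per KRW: 1 / 42.74071 = 0.023397.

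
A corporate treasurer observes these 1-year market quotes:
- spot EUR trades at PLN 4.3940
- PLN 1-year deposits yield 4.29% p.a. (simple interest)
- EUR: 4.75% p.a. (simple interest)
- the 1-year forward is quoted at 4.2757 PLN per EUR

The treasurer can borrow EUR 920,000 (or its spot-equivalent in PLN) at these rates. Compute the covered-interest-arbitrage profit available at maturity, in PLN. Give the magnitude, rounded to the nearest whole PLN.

T = 1 year.
Keep in EUR, deliver into the forward: 920,000·1.047500·4.2757 = PLN 4,120,492.09.
Swap to PLN now, deposit: 920,000·4.3940·1.042900 = PLN 4,215,902.39.
The quoted forward undervalues EUR, so borrow EUR, convert to PLN at spot, deposit the PLN at 4.29%, and buy EUR forward at 4.2757 to cover the loan.
The gap between the two covered legs is PLN 95,410.

PLN 95,410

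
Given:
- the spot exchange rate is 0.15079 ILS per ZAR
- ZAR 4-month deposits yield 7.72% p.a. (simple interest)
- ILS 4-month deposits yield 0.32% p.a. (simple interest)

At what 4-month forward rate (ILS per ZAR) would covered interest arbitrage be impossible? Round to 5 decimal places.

T = 4/12 years.
ILS accumulates by 1 + 0.0032×4/12 = 1.0010667.
ZAR accumulates by 1 + 0.0772×4/12 = 1.0257333.
CIP: F = S · (grow ILS)/(grow ZAR) = 0.15079 × 1.0010667/1.0257333 = 0.1471638 ILS per ZAR.

0.14716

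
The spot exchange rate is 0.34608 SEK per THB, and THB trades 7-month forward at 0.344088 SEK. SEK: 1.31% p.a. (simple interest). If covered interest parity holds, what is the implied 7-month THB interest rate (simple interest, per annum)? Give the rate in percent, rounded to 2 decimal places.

2.31%

T = 7/12 years.
By CIP, F/S equals the SEK-to-THB growth ratio: 0.344088/0.34608 = 0.9942441.
The SEK side grows by 1 + 0.0131×7/12 = 1.0076417.
Hence g_THB = 1.0134752.
r = (1.0134752 − 1)/(7/12) = 0.023100 → 2.31%.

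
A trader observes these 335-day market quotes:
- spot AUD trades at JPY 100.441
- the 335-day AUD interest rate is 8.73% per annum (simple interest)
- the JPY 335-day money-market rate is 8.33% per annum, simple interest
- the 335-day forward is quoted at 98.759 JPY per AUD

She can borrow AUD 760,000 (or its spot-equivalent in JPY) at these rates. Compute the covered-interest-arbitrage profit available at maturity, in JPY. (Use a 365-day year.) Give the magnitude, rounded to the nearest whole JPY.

JPY 1,100,501

T = 335/365 years.
Keep in AUD, deliver into the forward: 760,000·1.0801246575·98.759 = JPY 81,070,743.60.
Swap to JPY now, deposit: 760,000·100.441·1.0764534247 = JPY 82,171,244.41.
The quoted forward undervalues AUD, so borrow AUD, convert to JPY at spot, deposit the JPY at 8.33%, and buy AUD forward at 98.759 to cover the loan.
Arbitrage profit = |81,070,743.60 − 82,171,244.41| = JPY 1,100,501.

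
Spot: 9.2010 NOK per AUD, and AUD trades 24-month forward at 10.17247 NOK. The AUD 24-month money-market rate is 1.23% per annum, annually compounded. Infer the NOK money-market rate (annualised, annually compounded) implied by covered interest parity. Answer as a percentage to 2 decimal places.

T = 2 years.
By CIP, F/S equals the NOK-to-AUD growth ratio: 10.17247/9.201 = 1.1055831.
AUD growth factor: (1 + 0.0123)^2 = 1.0247513.
So the NOK growth factor = 1.1329477.
Annualise: 1.1329477^(1/2) − 1 = 0.064400 = 6.44%.

6.44%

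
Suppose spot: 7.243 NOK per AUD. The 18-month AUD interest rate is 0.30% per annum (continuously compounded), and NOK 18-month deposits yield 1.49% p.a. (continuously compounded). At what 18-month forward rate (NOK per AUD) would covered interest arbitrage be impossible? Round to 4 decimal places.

7.3734

T = 18/12 years.
NOK growth factor: e^(0.0149×18/12) = 1.0226016.
Growth of 1 AUD over T: e^(0.0030×18/12) = 1.0045101.
So F = 7.243 × 1.0226016 / 1.0045101 = 7.373448 (NOK/AUD).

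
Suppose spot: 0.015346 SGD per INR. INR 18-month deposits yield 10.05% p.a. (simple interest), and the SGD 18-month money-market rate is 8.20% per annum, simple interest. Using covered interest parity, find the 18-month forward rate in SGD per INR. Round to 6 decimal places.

0.014976

T = 18/12 years.
Growth of 1 SGD over T: 1 + 0.0820×18/12 = 1.123000.
INR growth factor: 1 + 0.1005×18/12 = 1.150750.
CIP: F = S · (grow SGD)/(grow INR) = 0.015346 × 1.123000/1.150750 = 0.01497594 SGD per INR.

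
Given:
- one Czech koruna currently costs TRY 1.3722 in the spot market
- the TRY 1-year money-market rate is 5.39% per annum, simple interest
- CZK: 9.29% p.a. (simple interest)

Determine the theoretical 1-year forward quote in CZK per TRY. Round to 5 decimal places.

0.75572

T = 1 year.
Growth of 1 TRY over T: 1 + 0.0539×1 = 1.053900.
CZK growth factor: 1 + 0.0929×1 = 1.092900.
So F = 1.3722 × 1.053900 / 1.092900 = 1.323233 (TRY/CZK).
Quoted the other way: 1/1.323233 = 0.75572 CZK per TRY.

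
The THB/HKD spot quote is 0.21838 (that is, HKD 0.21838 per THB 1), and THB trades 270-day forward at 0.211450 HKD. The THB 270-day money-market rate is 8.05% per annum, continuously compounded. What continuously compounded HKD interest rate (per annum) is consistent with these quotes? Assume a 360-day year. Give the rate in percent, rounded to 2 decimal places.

3.75%

T = 270/360 years.
CIP gives F = S · g_HKD/g_THB, so g_HKD/g_THB = 0.21145/0.21838 = 0.9682663.
THB growth factor: e^(0.0805×270/360) = 1.0622348.
That pins the HKD growth at 1.0285262.
Take logs: ln 1.0285262 / (270/360) = 0.037503, so 3.75%.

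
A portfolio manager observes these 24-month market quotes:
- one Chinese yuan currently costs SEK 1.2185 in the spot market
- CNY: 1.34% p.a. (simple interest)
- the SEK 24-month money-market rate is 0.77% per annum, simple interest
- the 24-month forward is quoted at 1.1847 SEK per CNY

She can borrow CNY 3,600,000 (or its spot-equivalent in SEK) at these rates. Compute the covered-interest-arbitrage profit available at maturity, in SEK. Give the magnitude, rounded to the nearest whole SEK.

T = 2 years.
Route A — deposit CNY, sell forward: 3,600,000 × 1.026800 × 1.1847 = SEK 4,379,219.86.
Route B — convert at spot, deposit SEK: 3,600,000 × 1.2185 × 1.015400 = SEK 4,454,153.64.
The quoted forward undervalues CNY, so borrow CNY, convert to SEK at spot, deposit the SEK at 0.77%, and buy CNY forward at 1.1847 to cover the loan.
Profit = 4,454,153.64 − 4,379,219.86 = SEK 74,934.

SEK 74,934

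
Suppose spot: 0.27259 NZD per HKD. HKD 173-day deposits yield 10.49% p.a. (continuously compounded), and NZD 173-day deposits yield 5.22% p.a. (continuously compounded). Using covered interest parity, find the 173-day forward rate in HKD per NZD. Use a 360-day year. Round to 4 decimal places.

T = 173/360 years.
NZD growth factor: e^(0.0522×173/360) = 1.0254023.
Growth of 1 HKD over T: e^(0.1049×173/360) = 1.0517025.
So F = 0.27259 × 1.0254023 / 1.0517025 = 0.2657733 (NZD/HKD).
Invert for HKD per NZD: 1 / 0.2657733 = 3.7626.

3.7626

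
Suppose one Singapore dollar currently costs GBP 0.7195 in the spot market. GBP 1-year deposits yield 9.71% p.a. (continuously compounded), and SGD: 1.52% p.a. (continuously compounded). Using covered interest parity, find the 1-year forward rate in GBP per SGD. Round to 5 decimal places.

0.78091

T = 1 year.
GBP accumulates by e^(0.0971×1) = 1.1019706.
SGD growth factor: e^(0.0152×1) = 1.0153161.
CIP: F = S · (grow GBP)/(grow SGD) = 0.7195 × 1.1019706/1.0153161 = 0.7809074 GBP per SGD.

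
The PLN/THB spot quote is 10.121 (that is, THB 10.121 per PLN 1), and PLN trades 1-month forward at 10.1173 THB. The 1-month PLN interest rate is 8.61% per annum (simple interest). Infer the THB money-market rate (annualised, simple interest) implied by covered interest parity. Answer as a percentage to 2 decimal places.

T = 1/12 years.
F/S = 10.1173/10.121 = 0.9996344 = (growth of THB) / (growth of PLN).
The PLN side grows by 1 + 0.0861×1/12 = 1.007175.
That pins the THB growth at 1.0068068.
(1.0068068 − 1)/T = 0.081682, i.e. 8.17%.

8.17%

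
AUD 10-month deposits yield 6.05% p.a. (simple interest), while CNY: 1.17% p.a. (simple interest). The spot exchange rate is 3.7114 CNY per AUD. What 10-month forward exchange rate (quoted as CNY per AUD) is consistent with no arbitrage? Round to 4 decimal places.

T = 10/12 years.
CNY growth factor: 1 + 0.0117×10/12 = 1.009750.
AUD growth factor: 1 + 0.0605×10/12 = 1.0504167.
Forward (CNY per AUD) = 3.7114 × 1.009750 / 1.0504167 = 3.567714.

3.5677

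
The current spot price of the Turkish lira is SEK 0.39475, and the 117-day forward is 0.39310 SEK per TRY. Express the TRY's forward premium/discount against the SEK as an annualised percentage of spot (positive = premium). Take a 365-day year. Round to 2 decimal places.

T = 117/365 years.
Period premium: (0.39310 − 0.39475)/0.39475 = -0.0041799.
Annualise by dividing by T: -0.0041799 / (117/365) = -0.013040 → -1.30%.

-1.30%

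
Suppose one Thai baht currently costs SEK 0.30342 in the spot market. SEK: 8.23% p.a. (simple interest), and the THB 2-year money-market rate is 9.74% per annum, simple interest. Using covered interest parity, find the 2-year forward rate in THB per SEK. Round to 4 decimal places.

T = 2 years.
Growth of 1 SEK over T: 1 + 0.0823×2 = 1.164600.
THB accumulates by 1 + 0.0974×2 = 1.194800.
Forward (SEK per THB) = 0.30342 × 1.164600 / 1.194800 = 0.2957507.
Invert for THB per SEK: 1 / 0.2957507 = 3.3812.

3.3812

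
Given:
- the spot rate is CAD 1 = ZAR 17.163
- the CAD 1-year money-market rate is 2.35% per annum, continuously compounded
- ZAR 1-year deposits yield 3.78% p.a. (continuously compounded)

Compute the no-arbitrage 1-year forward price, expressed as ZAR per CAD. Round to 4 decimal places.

17.4102

T = 1 year.
Growth of 1 ZAR over T: e^(0.0378×1) = 1.03852351.
CAD growth factor: e^(0.0235×1) = 1.0237783.
CIP: F = S · (grow ZAR)/(grow CAD) = 17.163 × 1.03852351/1.0237783 = 17.410194 ZAR per CAD.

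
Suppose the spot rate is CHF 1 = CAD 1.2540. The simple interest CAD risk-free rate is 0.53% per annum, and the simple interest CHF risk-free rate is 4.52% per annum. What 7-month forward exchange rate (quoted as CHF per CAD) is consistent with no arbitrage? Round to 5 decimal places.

0.81595

T = 7/12 years.
CAD growth factor: 1 + 0.0053×7/12 = 1.0030917.
Growth of 1 CHF over T: 1 + 0.0452×7/12 = 1.0263667.
Forward (CAD per CHF) = 1.254 × 1.0030917 / 1.0263667 = 1.225563.
Invert for CHF per CAD: 1 / 1.225563 = 0.81595.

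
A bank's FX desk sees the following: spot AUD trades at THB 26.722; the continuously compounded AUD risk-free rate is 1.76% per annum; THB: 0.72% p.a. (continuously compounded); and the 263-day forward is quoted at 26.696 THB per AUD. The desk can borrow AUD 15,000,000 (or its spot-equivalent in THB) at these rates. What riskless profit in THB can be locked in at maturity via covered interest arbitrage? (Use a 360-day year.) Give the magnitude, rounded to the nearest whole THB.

T = 263/360 years.
Invest the AUD and cover forward: 15,000,000 × 1.01294079442 × 26.696 = THB 405,622,011.72.
Convert at spot and invest in THB: 15,000,000 × 26.722 × 1.00527385809 = THB 402,943,920.54.
The quoted forward overvalues AUD, so borrow THB, buy AUD at spot, deposit the AUD at 1.76%, and sell the proceeds forward at 26.696.
Profit = 405,622,011.72 − 402,943,920.54 = THB 2,678,091.

THB 2,678,091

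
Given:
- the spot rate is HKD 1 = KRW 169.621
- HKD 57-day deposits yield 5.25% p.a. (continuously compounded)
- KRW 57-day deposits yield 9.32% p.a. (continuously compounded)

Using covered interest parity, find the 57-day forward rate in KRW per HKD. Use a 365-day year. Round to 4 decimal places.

170.7025

T = 57/365 years.
Growth of 1 KRW over T: e^(0.0932×57/365) = 1.014660953.
Growth of 1 HKD over T: e^(0.0525×57/365) = 1.008232331.
Forward (KRW per HKD) = 169.621 × 1.014660953 / 1.008232331 = 170.702526.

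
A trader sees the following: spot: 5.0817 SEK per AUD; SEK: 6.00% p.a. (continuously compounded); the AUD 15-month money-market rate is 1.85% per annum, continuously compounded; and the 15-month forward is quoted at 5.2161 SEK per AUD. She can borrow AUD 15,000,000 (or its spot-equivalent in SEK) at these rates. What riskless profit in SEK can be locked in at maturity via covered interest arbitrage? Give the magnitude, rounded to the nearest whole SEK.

SEK 2,090,341

T = 15/12 years.
Keep in AUD, deliver into the forward: 15,000,000·1.0233944559·5.2161 = SEK 80,071,917.32.
Swap to SEK now, deposit: 15,000,000·5.0817·1.0778841509 = SEK 82,162,258.34.
The quoted forward undervalues AUD, so borrow AUD, convert to SEK at spot, deposit the SEK at 6.00%, and buy AUD forward at 5.2161 to cover the loan.
The gap between the two covered legs is SEK 2,090,341.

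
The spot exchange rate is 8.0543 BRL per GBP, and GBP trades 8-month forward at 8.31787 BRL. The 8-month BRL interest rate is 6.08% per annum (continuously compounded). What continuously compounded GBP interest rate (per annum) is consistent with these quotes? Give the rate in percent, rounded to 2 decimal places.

T = 8/12 years.
CIP gives F = S · g_BRL/g_GBP, so g_BRL/g_GBP = 8.31787/8.0543 = 1.0327241.
BRL growth factor: e^(0.0608×8/12) = 1.041366.
Hence g_GBP = 1.0083681.
r = ln(1.0083681)/(8/12) = 0.012500 → 1.25%.

1.25%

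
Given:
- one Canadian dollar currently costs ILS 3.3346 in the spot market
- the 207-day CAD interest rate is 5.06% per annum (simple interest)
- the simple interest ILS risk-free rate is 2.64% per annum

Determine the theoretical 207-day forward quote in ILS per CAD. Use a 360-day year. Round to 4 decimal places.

T = 207/360 years.
ILS growth factor: 1 + 0.0264×207/360 = 1.015180.
Growth of 1 CAD over T: 1 + 0.0506×207/360 = 1.029095.
Forward (ILS per CAD) = 3.3346 × 1.015180 / 1.029095 = 3.289511.

3.2895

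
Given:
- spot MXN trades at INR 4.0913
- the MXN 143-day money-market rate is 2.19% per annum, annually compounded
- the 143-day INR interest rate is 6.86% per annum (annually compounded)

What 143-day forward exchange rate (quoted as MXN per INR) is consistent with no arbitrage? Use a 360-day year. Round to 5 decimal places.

T = 143/360 years.
Growth of 1 INR over T: (1 + 0.0686)^(143/360) = 1.0267058.
Growth of 1 MXN over T: (1 + 0.0219)^(143/360) = 1.0086424.
So F = 4.0913 × 1.0267058 / 1.0086424 = 4.164570 (INR/MXN).
Invert for MXN per INR: 1 / 4.164570 = 0.24012.

0.24012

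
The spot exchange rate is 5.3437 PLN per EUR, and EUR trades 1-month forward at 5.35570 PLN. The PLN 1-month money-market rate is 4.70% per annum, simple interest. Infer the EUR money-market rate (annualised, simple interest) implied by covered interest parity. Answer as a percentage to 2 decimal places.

T = 1/12 years.
F/S = 5.3557/5.3437 = 1.0022456 = (growth of PLN) / (growth of EUR).
PLN growth factor: 1 + 0.0470×1/12 = 1.0039167.
So the EUR growth factor = 1.0016674.
(1.0016674 − 1)/T = 0.020009, i.e. 2.00%.

2.00%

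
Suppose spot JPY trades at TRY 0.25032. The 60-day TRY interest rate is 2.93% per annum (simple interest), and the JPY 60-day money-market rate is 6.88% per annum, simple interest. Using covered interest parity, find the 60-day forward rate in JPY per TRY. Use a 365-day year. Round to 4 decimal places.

4.0207

T = 60/365 years.
TRY growth factor: 1 + 0.0293×60/365 = 1.0048164.
Growth of 1 JPY over T: 1 + 0.0688×60/365 = 1.0113096.
CIP: F = S · (grow TRY)/(grow JPY) = 0.25032 × 1.0048164/1.0113096 = 0.2487128 TRY per JPY.
Invert for JPY per TRY: 1 / 0.2487128 = 4.0207.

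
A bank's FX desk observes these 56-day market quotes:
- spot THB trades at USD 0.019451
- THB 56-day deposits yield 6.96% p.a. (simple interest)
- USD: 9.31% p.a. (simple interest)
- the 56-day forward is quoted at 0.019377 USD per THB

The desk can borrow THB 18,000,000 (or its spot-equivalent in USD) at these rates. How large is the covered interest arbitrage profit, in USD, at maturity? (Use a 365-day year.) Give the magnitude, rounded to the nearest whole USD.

T = 56/365 years.
Keep in THB, deliver into the forward: 18,000,000·1.01067836·0.019377 = USD 352,510.46.
Swap to USD now, deposit: 18,000,000·0.019451·1.01428384 = USD 355,119.03.
The quoted forward undervalues THB, so borrow THB, convert to USD at spot, deposit the USD at 9.31%, and buy THB forward at 0.019377 to cover the loan.
Arbitrage profit = |352,510.46 − 355,119.03| = USD 2,609.

USD 2,609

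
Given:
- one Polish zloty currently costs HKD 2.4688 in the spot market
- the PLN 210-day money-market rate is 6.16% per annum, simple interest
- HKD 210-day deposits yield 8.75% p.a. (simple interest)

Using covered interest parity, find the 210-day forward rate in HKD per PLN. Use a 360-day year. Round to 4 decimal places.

T = 210/360 years.
HKD growth factor: 1 + 0.0875×210/360 = 1.0510417.
Growth of 1 PLN over T: 1 + 0.0616×210/360 = 1.0359333.
Forward (HKD per PLN) = 2.4688 × 1.0510417 / 1.0359333 = 2.504806.

2.5048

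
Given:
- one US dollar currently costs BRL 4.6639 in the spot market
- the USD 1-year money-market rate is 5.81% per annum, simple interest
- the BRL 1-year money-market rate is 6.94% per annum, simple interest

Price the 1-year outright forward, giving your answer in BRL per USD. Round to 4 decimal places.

T = 1 year.
Growth of 1 BRL over T: 1 + 0.0694×1 = 1.069400.
Growth of 1 USD over T: 1 + 0.0581×1 = 1.058100.
Forward (BRL per USD) = 4.6639 × 1.069400 / 1.058100 = 4.713708.

4.7137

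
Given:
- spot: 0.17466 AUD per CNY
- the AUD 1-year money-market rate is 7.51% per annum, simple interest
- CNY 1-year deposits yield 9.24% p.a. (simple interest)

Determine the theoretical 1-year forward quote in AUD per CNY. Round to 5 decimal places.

T = 1 year.
Growth of 1 AUD over T: 1 + 0.0751×1 = 1.075100.
CNY accumulates by 1 + 0.0924×1 = 1.092400.
Forward (AUD per CNY) = 0.17466 × 1.075100 / 1.092400 = 0.1718940.

0.17189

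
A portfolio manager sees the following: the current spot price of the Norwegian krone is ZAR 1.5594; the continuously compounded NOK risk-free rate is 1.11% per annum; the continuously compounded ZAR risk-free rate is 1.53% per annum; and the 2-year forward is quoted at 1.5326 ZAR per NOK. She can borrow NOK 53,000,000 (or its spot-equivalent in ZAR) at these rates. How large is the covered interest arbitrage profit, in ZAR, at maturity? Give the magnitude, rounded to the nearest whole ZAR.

T = 2 years.
Keep in NOK, deliver into the forward: 53,000,000·1.0224482537·1.5326 = ZAR 83,051,222.26.
Swap to ZAR now, deposit: 53,000,000·1.5594·1.0310729922 = ZAR 85,216,326.87.
The quoted forward undervalues NOK, so borrow NOK, convert to ZAR at spot, deposit the ZAR at 1.53%, and buy NOK forward at 1.5326 to cover the loan.
Arbitrage profit = |83,051,222.26 − 85,216,326.87| = ZAR 2,165,105.

ZAR 2,165,105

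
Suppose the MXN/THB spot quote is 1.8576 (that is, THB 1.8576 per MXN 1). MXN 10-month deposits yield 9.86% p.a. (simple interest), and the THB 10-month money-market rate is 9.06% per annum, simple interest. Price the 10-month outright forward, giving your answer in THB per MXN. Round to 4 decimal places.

1.8462

T = 10/12 years.
Growth of 1 THB over T: 1 + 0.0906×10/12 = 1.075500.
MXN accumulates by 1 + 0.0986×10/12 = 1.0821667.
CIP: F = S · (grow THB)/(grow MXN) = 1.8576 × 1.075500/1.0821667 = 1.846156 THB per MXN.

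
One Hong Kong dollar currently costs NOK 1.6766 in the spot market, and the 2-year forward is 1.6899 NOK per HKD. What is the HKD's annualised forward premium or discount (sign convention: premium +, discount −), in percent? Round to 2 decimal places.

T = 2 years.
(F − S)/S = (1.6899 − 1.6766)/1.6766 = 0.0079327.
Per annum: 0.0079327 / 2 = 0.003966 = 0.40%.

+0.40%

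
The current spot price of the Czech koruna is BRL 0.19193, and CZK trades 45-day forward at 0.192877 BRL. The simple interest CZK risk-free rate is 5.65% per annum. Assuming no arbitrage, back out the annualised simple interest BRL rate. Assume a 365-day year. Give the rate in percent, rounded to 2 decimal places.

T = 45/365 years.
F/S = 0.192877/0.19193 = 1.0049341 = (growth of BRL) / (growth of CZK).
The CZK side grows by 1 + 0.0565×45/365 = 1.0069658.
That pins the BRL growth at 1.0119343.
(1.0119343 − 1)/T = 0.096800, i.e. 9.68%.

9.68%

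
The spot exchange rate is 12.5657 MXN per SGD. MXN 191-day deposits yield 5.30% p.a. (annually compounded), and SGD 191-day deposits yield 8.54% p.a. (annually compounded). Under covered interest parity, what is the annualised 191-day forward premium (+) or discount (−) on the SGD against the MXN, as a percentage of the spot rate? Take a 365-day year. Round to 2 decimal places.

-3.01%

T = 191/365 years.
No-arbitrage forward: 12.5657 × 1.0273927 / 1.0438154 = 12.3679996 MXN/SGD.
Annualised premium = (F − S)/S × (1/T) = (12.3679996 − 12.5657)/12.5657 ÷ (191/365) = -3.01%.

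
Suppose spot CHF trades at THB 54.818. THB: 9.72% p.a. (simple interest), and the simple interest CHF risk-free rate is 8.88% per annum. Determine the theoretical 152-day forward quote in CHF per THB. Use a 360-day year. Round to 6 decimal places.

0.018180

T = 152/360 years.
Growth of 1 THB over T: 1 + 0.0972×152/360 = 1.041040.
Growth of 1 CHF over T: 1 + 0.0888×152/360 = 1.0374933.
CIP: F = S · (grow THB)/(grow CHF) = 54.818 × 1.041040/1.0374933 = 55.00540 THB per CHF.
Invert for CHF per THB: 1 / 55.00540 = 0.018180.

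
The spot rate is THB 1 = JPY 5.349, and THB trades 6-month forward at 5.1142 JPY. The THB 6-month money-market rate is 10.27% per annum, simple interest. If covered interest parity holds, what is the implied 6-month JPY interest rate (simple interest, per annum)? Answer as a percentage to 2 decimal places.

T = 6/12 years.
F/S = 5.1142/5.349 = 0.9561039 = (growth of JPY) / (growth of THB).
THB growth factor: 1 + 0.1027×6/12 = 1.051350.
Hence g_JPY = 1.0051998.
r = (1.0051998 − 1)/(6/12) = 0.010400 → 1.04%.

1.04%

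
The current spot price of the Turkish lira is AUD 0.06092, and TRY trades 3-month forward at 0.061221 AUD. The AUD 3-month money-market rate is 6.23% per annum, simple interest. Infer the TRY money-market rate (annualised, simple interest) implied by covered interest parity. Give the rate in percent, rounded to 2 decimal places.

T = 3/12 years.
F/S = 0.061221/0.06092 = 1.0049409 = (growth of AUD) / (growth of TRY).
AUD growth factor: 1 + 0.0623×3/12 = 1.015575.
That pins the TRY growth at 1.0105818.
r = (1.0105818 − 1)/(3/12) = 0.042327 → 4.23%.

4.23%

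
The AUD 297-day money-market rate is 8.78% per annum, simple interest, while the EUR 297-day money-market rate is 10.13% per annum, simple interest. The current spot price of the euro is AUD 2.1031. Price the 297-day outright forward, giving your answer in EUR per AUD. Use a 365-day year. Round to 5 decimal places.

0.48036

T = 297/365 years.
AUD growth factor: 1 + 0.0878×297/365 = 1.0714427.
EUR growth factor: 1 + 0.1013×297/365 = 1.0824277.
CIP: F = S · (grow AUD)/(grow EUR) = 2.1031 × 1.0714427/1.0824277 = 2.081757 AUD per EUR.
Quoted the other way: 1/2.081757 = 0.48036 EUR per AUD.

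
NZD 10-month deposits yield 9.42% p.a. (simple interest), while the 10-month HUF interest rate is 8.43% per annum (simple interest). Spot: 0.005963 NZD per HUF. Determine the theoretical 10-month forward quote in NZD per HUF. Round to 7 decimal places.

0.0060090

T = 10/12 years.
NZD accumulates by 1 + 0.0942×10/12 = 1.078500.
HUF accumulates by 1 + 0.0843×10/12 = 1.070250.
CIP: F = S · (grow NZD)/(grow HUF) = 0.005963 × 1.078500/1.070250 = 0.006008966 NZD per HUF.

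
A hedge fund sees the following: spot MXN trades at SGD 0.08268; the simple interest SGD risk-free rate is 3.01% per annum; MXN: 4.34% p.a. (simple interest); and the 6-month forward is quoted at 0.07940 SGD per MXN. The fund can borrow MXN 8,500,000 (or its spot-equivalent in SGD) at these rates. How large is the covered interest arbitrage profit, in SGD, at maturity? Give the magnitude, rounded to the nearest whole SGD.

T = 6/12 years.
Keep in MXN, deliver into the forward: 8,500,000·1.021700·0.07940 = SGD 689,545.33.
Swap to SGD now, deposit: 8,500,000·0.08268·1.015050 = SGD 713,356.84.
The quoted forward undervalues MXN, so borrow MXN, convert to SGD at spot, deposit the SGD at 3.01%, and buy MXN forward at 0.07940 to cover the loan.
Arbitrage profit = |689,545.33 − 713,356.84| = SGD 23,812.

SGD 23,812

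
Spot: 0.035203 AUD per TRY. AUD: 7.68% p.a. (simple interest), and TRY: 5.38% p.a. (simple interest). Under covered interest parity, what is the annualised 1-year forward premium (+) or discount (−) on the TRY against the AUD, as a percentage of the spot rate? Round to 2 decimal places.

T = 1 year.
F = S · g_AUD/g_TRY = 0.035203 × 1.076800/1.053800 = 0.035971333.
Annualised premium = (F − S)/S × (1/T) = (0.035971333 − 0.035203)/0.035203 ÷ 1 = 2.18%.

+2.18%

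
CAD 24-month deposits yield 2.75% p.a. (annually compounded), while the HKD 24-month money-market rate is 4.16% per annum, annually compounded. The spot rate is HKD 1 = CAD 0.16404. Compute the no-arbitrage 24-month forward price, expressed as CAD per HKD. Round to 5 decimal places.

0.15963

T = 2 years.
CAD growth factor: (1 + 0.0275)^2 = 1.0557563.
HKD growth factor: (1 + 0.0416)^2 = 1.0849306.
Forward (CAD per HKD) = 0.16404 × 1.0557563 / 1.0849306 = 0.1596289.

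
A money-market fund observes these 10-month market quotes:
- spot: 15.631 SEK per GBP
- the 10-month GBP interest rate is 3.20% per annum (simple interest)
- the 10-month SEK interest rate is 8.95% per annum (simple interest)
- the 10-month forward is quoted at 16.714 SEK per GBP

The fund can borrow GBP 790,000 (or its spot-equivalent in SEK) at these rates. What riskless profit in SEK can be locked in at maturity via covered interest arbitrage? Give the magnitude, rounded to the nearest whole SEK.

T = 10/12 years.
Route A — deposit GBP, sell forward: 790,000 × 1.0266666667 × 16.714 = SEK 13,556,168.27.
Route B — convert at spot, deposit SEK: 790,000 × 15.631 × 1.0745833333 = SEK 13,269,481.55.
The quoted forward overvalues GBP, so borrow SEK, buy GBP at spot, deposit the GBP at 3.20%, and sell the proceeds forward at 16.714.
The gap between the two covered legs is SEK 286,687.

SEK 286,687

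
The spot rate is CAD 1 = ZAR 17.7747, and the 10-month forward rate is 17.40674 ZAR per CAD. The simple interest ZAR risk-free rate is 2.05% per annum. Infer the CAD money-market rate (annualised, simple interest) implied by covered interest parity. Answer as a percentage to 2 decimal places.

T = 10/12 years.
F/S = 17.40674/17.7747 = 0.9792987 = (growth of ZAR) / (growth of CAD).
The ZAR side grows by 1 + 0.0205×10/12 = 1.0170833.
That pins the CAD growth at 1.0385833.
r = (1.0385833 − 1)/(10/12) = 0.046300 → 4.63%.

4.63%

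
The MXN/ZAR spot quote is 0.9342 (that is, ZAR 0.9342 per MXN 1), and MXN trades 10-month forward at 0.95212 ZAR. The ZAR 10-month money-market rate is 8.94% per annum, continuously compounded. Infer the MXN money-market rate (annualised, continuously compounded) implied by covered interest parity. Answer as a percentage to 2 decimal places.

T = 10/12 years.
By CIP, F/S equals the ZAR-to-MXN growth ratio: 0.95212/0.9342 = 1.0191822.
The ZAR side grows by e^(0.0894×10/12) = 1.0773453.
So the MXN growth factor = 1.0570684.
r = ln(1.0570684)/(10/12) = 0.066599 → 6.66%.

6.66%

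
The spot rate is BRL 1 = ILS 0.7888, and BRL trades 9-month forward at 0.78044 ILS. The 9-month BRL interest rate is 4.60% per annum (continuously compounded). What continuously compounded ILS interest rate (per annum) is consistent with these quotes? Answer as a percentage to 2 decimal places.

T = 9/12 years.
F/S = 0.78044/0.7888 = 0.9894016 = (growth of ILS) / (growth of BRL).
BRL growth factor: e^(0.0460×9/12) = 1.035102.
Hence g_ILS = 1.0241316.
Take logs: ln 1.0241316 / (9/12) = 0.031793, so 3.18%.

3.18%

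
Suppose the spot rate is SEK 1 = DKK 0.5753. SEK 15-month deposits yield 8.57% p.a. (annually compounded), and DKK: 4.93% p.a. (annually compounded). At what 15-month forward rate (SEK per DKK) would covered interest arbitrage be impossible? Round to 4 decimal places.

T = 15/12 years.
DKK accumulates by (1 + 0.0493)^(15/12) = 1.0620002.
Growth of 1 SEK over T: (1 + 0.0857)^(15/12) = 1.1082489.
CIP: F = S · (grow DKK)/(grow SEK) = 0.5753 × 1.0620002/1.1082489 = 0.5512920 DKK per SEK.
Invert for SEK per DKK: 1 / 0.5512920 = 1.8139.

1.8139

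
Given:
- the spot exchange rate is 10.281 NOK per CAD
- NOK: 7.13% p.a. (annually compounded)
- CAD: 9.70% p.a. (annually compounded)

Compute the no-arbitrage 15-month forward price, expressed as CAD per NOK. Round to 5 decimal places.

T = 15/12 years.
NOK accumulates by (1 + 0.0713)^(15/12) = 1.0899056.
Growth of 1 CAD over T: (1 + 0.0970)^(15/12) = 1.1226859.
So F = 10.281 × 1.0899056 / 1.1226859 = 9.980814 (NOK/CAD).
Quoted the other way: 1/9.980814 = 0.10019 CAD per NOK.

0.10019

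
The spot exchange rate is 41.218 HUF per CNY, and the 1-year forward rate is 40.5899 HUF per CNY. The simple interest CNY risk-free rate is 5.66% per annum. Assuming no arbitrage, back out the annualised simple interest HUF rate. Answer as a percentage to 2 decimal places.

T = 1 year.
By CIP, F/S equals the HUF-to-CNY growth ratio: 40.5899/41.218 = 0.9847615.
CNY growth factor: 1 + 0.0566×1 = 1.056600.
So the HUF growth factor = 1.040499.
(1.040499 − 1)/T = 0.040499, i.e. 4.05%.

4.05%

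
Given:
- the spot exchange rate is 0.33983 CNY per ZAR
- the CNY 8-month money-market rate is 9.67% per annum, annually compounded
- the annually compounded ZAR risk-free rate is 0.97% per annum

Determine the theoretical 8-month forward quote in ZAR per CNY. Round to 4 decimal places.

2.7849

T = 8/12 years.
Growth of 1 CNY over T: (1 + 0.0967)^(8/12) = 1.063470.
ZAR accumulates by (1 + 0.0097)^(8/12) = 1.0064563.
CIP: F = S · (grow CNY)/(grow ZAR) = 0.33983 × 1.063470/1.0064563 = 0.3590807 CNY per ZAR.
Invert for ZAR per CNY: 1 / 0.3590807 = 2.7849.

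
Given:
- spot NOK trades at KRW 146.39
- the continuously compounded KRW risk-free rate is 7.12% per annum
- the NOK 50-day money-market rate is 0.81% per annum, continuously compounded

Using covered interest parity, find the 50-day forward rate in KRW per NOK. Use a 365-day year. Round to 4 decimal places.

147.6609

T = 50/365 years.
KRW accumulates by e^(0.0712×50/365) = 1.009801144.
Growth of 1 NOK over T: e^(0.0081×50/365) = 1.001110205.
So F = 146.39 × 1.009801144 / 1.001110205 = 147.660856 (KRW/NOK).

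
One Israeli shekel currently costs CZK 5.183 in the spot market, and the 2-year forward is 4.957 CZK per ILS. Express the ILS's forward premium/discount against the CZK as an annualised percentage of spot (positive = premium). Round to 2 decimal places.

T = 2 years.
Period premium: (4.957 − 5.183)/5.183 = -0.0436041.
Per annum: -0.0436041 / 2 = -0.021802 = -2.18%.

-2.18%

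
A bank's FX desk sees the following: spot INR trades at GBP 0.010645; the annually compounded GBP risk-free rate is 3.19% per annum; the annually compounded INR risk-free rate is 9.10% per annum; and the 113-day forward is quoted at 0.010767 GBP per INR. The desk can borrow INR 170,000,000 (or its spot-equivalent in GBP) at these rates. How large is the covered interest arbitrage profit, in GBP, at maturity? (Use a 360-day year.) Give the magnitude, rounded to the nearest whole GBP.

GBP 53,544

T = 113/360 years.
Route A — deposit INR, sell forward: 170,000,000 × 1.027715174 × 0.010767 = GBP 1,881,119.58.
Route B — convert at spot, deposit GBP: 170,000,000 × 0.010645 × 1.009905401 = GBP 1,827,575.31.
The quoted forward overvalues INR, so borrow GBP, buy INR at spot, deposit the INR at 9.10%, and sell the proceeds forward at 0.010767.
Profit = 1,881,119.58 − 1,827,575.31 = GBP 53,544.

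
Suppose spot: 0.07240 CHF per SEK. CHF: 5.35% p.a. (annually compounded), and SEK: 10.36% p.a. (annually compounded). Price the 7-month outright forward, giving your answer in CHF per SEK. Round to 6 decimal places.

0.070464

T = 7/12 years.
CHF growth factor: (1 + 0.0535)^(7/12) = 1.030869.
SEK growth factor: (1 + 0.1036)^(7/12) = 1.0591891.
Forward (CHF per SEK) = 0.0724 × 1.030869 / 1.0591891 = 0.07046420.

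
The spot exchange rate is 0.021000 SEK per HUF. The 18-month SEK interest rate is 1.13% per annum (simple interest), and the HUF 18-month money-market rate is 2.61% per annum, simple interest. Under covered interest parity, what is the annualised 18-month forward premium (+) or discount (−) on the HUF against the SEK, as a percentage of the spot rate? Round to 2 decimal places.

-1.42%

T = 18/12 years.
F = S · g_SEK/g_HUF = 0.021 × 1.016950/1.039150 = 0.020551364.
Annualised premium = (F − S)/S × (1/T) = (0.020551364 − 0.021)/0.021 ÷ (18/12) = -1.42%.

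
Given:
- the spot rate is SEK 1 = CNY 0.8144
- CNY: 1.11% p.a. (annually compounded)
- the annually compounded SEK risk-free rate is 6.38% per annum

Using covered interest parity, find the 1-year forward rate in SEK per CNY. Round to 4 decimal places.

T = 1 year.
CNY accumulates by (1 + 0.0111)^1 = 1.011100.
SEK accumulates by (1 + 0.0638)^1 = 1.063800.
Forward (CNY per SEK) = 0.8144 × 1.011100 / 1.063800 = 0.7740551.
Invert for SEK per CNY: 1 / 0.7740551 = 1.2919.

1.2919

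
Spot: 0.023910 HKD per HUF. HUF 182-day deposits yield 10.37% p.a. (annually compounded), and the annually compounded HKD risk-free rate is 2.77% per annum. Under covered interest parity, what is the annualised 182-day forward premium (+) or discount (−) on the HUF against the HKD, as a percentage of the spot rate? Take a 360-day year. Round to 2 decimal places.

-7.01%

T = 182/360 years.
F = S · g_HKD/g_HUF = 0.02391 × 1.0139093/1.0511473 = 0.023062963.
Annualised premium = (F − S)/S × (1/T) = (0.023062963 − 0.02391)/0.02391 ÷ (182/360) = -7.01%.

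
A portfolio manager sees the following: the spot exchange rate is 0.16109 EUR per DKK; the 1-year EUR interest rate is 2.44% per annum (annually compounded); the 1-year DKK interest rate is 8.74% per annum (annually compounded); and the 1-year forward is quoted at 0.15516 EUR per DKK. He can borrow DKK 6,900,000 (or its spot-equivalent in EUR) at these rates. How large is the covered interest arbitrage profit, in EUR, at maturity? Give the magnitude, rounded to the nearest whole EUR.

T = 1 year.
Invest the DKK and cover forward: 6,900,000 × 1.087400 × 0.15516 = EUR 1,164,174.79.
Convert at spot and invest in EUR: 6,900,000 × 0.16109 × 1.024400 = EUR 1,138,642.11.
The quoted forward overvalues DKK, so borrow EUR, buy DKK at spot, deposit the DKK at 8.74%, and sell the proceeds forward at 0.15516.
Arbitrage profit = |1,164,174.79 − 1,138,642.11| = EUR 25,533.

EUR 25,533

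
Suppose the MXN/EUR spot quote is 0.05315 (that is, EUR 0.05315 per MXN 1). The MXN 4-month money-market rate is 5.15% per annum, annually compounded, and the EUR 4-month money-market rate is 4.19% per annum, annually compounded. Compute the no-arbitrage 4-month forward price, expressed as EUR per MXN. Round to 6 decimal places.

T = 4/12 years.
EUR growth factor: (1 + 0.0419)^(4/12) = 1.013776.
MXN growth factor: (1 + 0.0515)^(4/12) = 1.0168801.
CIP: F = S · (grow EUR)/(grow MXN) = 0.05315 × 1.013776/1.0168801 = 0.05298776 EUR per MXN.

0.052988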